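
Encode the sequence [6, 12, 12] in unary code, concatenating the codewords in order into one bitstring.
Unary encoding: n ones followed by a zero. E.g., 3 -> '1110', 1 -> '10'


Encode each number as n ones followed by a terminating 0:
  6 -> 1111110 (7 bits)
  12 -> 1111111111110 (13 bits)
  12 -> 1111111111110 (13 bits)
Total length = 7 + 13 + 13 = 33 bits.

Unary([6, 12, 12]) = 111111011111111111101111111111110 (33 bits)


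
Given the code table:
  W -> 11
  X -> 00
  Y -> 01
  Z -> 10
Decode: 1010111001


Decoding:
10 -> Z
10 -> Z
11 -> W
10 -> Z
01 -> Y


Result: ZZWZY


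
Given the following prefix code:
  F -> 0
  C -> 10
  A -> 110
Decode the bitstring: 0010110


Decoding step by step:
Bits 0 -> F
Bits 0 -> F
Bits 10 -> C
Bits 110 -> A


Decoded message: FFCA


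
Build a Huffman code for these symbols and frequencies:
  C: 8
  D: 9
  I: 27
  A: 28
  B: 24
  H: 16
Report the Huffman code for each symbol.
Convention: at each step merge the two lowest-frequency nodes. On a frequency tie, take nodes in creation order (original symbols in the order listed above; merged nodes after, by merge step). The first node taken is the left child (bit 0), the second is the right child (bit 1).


Huffman tree construction:
Step 1: Merge C(8) + D(9) = 17
Step 2: Merge H(16) + (C+D)(17) = 33
Step 3: Merge B(24) + I(27) = 51
Step 4: Merge A(28) + (H+(C+D))(33) = 61
Step 5: Merge (B+I)(51) + (A+(H+(C+D)))(61) = 112
Read each symbol's code off the tree from the root (left child = 0, right child = 1).

Codes:
  C: 1110 (length 4)
  D: 1111 (length 4)
  I: 01 (length 2)
  A: 10 (length 2)
  B: 00 (length 2)
  H: 110 (length 3)
Average code length: 274/112 = 2.4464 bits/symbol


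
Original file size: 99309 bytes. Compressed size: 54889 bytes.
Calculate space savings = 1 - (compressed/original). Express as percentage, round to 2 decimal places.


ratio = compressed/original = 54889/99309 = 0.552709
savings = 1 - ratio = 1 - 0.552709 = 0.447291
as a percentage: 0.447291 * 100 = 44.73%

Space savings = 1 - 54889/99309 = 44.73%


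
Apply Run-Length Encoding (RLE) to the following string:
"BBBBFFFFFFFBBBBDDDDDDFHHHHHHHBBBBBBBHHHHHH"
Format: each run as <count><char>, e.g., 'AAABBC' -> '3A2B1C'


Scanning runs left to right:
  i=0: run of 'B' x 4 -> '4B'
  i=4: run of 'F' x 7 -> '7F'
  i=11: run of 'B' x 4 -> '4B'
  i=15: run of 'D' x 6 -> '6D'
  i=21: run of 'F' x 1 -> '1F'
  i=22: run of 'H' x 7 -> '7H'
  i=29: run of 'B' x 7 -> '7B'
  i=36: run of 'H' x 6 -> '6H'

RLE = 4B7F4B6D1F7H7B6H


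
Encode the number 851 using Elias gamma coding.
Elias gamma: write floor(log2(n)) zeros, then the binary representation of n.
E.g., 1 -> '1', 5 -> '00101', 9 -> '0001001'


num_bits = floor(log2(851)) + 1 = 10
leading_zeros = num_bits - 1 = 9
binary(851) = 1101010011

Elias gamma(851) = '000000000' + '1101010011' = 0000000001101010011 (19 bits)


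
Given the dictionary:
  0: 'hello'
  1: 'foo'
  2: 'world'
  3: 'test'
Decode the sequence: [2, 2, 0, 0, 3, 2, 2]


Look up each index in the dictionary:
  2 -> 'world'
  2 -> 'world'
  0 -> 'hello'
  0 -> 'hello'
  3 -> 'test'
  2 -> 'world'
  2 -> 'world'

Decoded: "world world hello hello test world world"


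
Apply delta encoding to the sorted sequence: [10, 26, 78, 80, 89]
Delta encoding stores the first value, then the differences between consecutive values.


First value: 10
Deltas:
  26 - 10 = 16
  78 - 26 = 52
  80 - 78 = 2
  89 - 80 = 9


Delta encoded: [10, 16, 52, 2, 9]


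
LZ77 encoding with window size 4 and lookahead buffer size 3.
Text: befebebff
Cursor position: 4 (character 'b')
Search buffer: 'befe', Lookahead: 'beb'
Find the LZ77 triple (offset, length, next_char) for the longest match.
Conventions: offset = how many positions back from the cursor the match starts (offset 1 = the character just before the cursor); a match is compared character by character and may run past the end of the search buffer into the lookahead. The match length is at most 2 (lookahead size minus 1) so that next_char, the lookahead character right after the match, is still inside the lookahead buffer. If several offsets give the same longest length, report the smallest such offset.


Try each offset into the search buffer:
  offset=1 (pos 3, char 'e'): match length 0
  offset=2 (pos 2, char 'f'): match length 0
  offset=3 (pos 1, char 'e'): match length 0
  offset=4 (pos 0, char 'b'): match length 2
Longest match has length 2 at offset 4.
next_char = character at position 4 + 2 = 6 -> 'b'

Best match: offset=4, length=2 (matching 'be' starting at position 0)
LZ77 triple: (4, 2, 'b')


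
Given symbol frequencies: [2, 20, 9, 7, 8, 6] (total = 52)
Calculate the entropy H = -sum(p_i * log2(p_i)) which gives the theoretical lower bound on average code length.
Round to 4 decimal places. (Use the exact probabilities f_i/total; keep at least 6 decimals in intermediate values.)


Per-symbol terms -p_i * log2(p_i) with p_i = f_i/52:
  p = 2/52 = 0.038462: log2(p) = -4.700440, -p*log2(p) = 0.180786
  p = 20/52 = 0.384615: log2(p) = -1.378512, -p*log2(p) = 0.530197
  p = 9/52 = 0.173077: log2(p) = -2.530515, -p*log2(p) = 0.437974
  p = 7/52 = 0.134615: log2(p) = -2.893085, -p*log2(p) = 0.389454
  p = 8/52 = 0.153846: log2(p) = -2.700440, -p*log2(p) = 0.415452
  p = 6/52 = 0.115385: log2(p) = -3.115477, -p*log2(p) = 0.359478
H = 0.180786 + 0.530197 + 0.437974 + 0.389454 + 0.415452 + 0.359478 = 2.313341

H = 2.3133 bits/symbol


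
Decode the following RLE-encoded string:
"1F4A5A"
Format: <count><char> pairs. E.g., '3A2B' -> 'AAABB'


Expanding each <count><char> pair:
  1F -> 'F'
  4A -> 'AAAA'
  5A -> 'AAAAA'

Decoded = FAAAAAAAAA


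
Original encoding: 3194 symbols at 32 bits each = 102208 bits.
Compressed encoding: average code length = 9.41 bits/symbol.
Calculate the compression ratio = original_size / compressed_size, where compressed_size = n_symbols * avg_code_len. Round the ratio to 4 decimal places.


original_size = n_symbols * orig_bits = 3194 * 32 = 102208 bits
compressed_size = n_symbols * avg_code_len = 3194 * 9.41 = 30055.54 bits
ratio = original_size / compressed_size = 102208 / 30055.54 = 3.4006

Compression ratio = 3.4006


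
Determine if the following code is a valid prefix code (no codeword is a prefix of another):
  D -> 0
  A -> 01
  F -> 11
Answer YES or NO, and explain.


Checking each pair (does one codeword prefix another?):
  D='0' vs A='01': prefix -- VIOLATION

NO -- this is NOT a valid prefix code. D (0) is a prefix of A (01).


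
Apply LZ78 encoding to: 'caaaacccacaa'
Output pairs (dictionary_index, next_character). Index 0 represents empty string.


LZ78 encoding steps:
Dictionary: {0: ''}
Step 1: w='' (idx 0), next='c' -> output (0, 'c'), add 'c' as idx 1
Step 2: w='' (idx 0), next='a' -> output (0, 'a'), add 'a' as idx 2
Step 3: w='a' (idx 2), next='a' -> output (2, 'a'), add 'aa' as idx 3
Step 4: w='a' (idx 2), next='c' -> output (2, 'c'), add 'ac' as idx 4
Step 5: w='c' (idx 1), next='c' -> output (1, 'c'), add 'cc' as idx 5
Step 6: w='ac' (idx 4), next='a' -> output (4, 'a'), add 'aca' as idx 6
Step 7: w='a' (idx 2), end of input -> output (2, '')


Encoded: [(0, 'c'), (0, 'a'), (2, 'a'), (2, 'c'), (1, 'c'), (4, 'a'), (2, '')]


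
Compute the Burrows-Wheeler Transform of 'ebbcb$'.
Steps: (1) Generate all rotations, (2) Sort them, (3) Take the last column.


Rotations (sorted):
  0: $ebbcb -> last char: b
  1: b$ebbc -> last char: c
  2: bbcb$e -> last char: e
  3: bcb$eb -> last char: b
  4: cb$ebb -> last char: b
  5: ebbcb$ -> last char: $


BWT = bcebb$


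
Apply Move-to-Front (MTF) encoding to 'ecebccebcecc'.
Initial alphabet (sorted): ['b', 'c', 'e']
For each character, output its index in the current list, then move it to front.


MTF encoding:
'e': index 2 in ['b', 'c', 'e'] -> ['e', 'b', 'c']
'c': index 2 in ['e', 'b', 'c'] -> ['c', 'e', 'b']
'e': index 1 in ['c', 'e', 'b'] -> ['e', 'c', 'b']
'b': index 2 in ['e', 'c', 'b'] -> ['b', 'e', 'c']
'c': index 2 in ['b', 'e', 'c'] -> ['c', 'b', 'e']
'c': index 0 in ['c', 'b', 'e'] -> ['c', 'b', 'e']
'e': index 2 in ['c', 'b', 'e'] -> ['e', 'c', 'b']
'b': index 2 in ['e', 'c', 'b'] -> ['b', 'e', 'c']
'c': index 2 in ['b', 'e', 'c'] -> ['c', 'b', 'e']
'e': index 2 in ['c', 'b', 'e'] -> ['e', 'c', 'b']
'c': index 1 in ['e', 'c', 'b'] -> ['c', 'e', 'b']
'c': index 0 in ['c', 'e', 'b'] -> ['c', 'e', 'b']


Output: [2, 2, 1, 2, 2, 0, 2, 2, 2, 2, 1, 0]


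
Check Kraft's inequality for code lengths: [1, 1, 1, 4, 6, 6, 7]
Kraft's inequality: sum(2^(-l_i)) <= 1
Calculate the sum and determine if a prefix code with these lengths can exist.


Sum = 2^(-1) + 2^(-1) + 2^(-1) + 2^(-4) + 2^(-6) + 2^(-6) + 2^(-7)
    = 0.5 + 0.5 + 0.5 + 0.0625 + 0.015625 + 0.015625 + 0.0078125
    = 205/128 = 1.6015625
Since 1.6015625 > 1, Kraft's inequality is NOT satisfied.
A prefix code with these lengths CANNOT exist.

Kraft sum = 1.6015625. Not satisfied.


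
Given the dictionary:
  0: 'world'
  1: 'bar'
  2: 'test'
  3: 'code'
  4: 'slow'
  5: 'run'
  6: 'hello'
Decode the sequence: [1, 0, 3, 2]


Look up each index in the dictionary:
  1 -> 'bar'
  0 -> 'world'
  3 -> 'code'
  2 -> 'test'

Decoded: "bar world code test"


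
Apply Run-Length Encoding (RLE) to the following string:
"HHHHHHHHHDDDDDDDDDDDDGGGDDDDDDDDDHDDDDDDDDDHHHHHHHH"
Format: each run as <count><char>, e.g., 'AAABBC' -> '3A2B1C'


Scanning runs left to right:
  i=0: run of 'H' x 9 -> '9H'
  i=9: run of 'D' x 12 -> '12D'
  i=21: run of 'G' x 3 -> '3G'
  i=24: run of 'D' x 9 -> '9D'
  i=33: run of 'H' x 1 -> '1H'
  i=34: run of 'D' x 9 -> '9D'
  i=43: run of 'H' x 8 -> '8H'

RLE = 9H12D3G9D1H9D8H


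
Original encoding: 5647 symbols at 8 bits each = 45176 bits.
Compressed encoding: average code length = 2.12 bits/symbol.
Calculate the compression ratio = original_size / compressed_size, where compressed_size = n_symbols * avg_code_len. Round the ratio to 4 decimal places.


original_size = n_symbols * orig_bits = 5647 * 8 = 45176 bits
compressed_size = n_symbols * avg_code_len = 5647 * 2.12 = 11971.64 bits
ratio = original_size / compressed_size = 45176 / 11971.64 = 3.7736

Compression ratio = 3.7736


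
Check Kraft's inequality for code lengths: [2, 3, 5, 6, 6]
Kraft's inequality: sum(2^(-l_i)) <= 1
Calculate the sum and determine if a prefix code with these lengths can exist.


Sum = 2^(-2) + 2^(-3) + 2^(-5) + 2^(-6) + 2^(-6)
    = 0.25 + 0.125 + 0.03125 + 0.015625 + 0.015625
    = 28/64 = 0.4375
Since 0.4375 <= 1, Kraft's inequality IS satisfied.
A prefix code with these lengths CAN exist.

Kraft sum = 0.4375. Satisfied.


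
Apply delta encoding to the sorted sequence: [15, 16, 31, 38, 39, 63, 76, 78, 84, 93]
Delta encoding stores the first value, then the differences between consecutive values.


First value: 15
Deltas:
  16 - 15 = 1
  31 - 16 = 15
  38 - 31 = 7
  39 - 38 = 1
  63 - 39 = 24
  76 - 63 = 13
  78 - 76 = 2
  84 - 78 = 6
  93 - 84 = 9


Delta encoded: [15, 1, 15, 7, 1, 24, 13, 2, 6, 9]


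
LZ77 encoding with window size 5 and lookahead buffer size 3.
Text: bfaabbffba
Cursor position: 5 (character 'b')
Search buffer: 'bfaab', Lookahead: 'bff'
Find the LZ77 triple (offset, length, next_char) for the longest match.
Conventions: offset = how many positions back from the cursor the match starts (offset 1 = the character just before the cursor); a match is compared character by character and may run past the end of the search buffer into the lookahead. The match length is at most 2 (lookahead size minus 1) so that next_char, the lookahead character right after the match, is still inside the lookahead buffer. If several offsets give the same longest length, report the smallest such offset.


Try each offset into the search buffer:
  offset=1 (pos 4, char 'b'): match length 1
  offset=2 (pos 3, char 'a'): match length 0
  offset=3 (pos 2, char 'a'): match length 0
  offset=4 (pos 1, char 'f'): match length 0
  offset=5 (pos 0, char 'b'): match length 2
Longest match has length 2 at offset 5.
next_char = character at position 5 + 2 = 7 -> 'f'

Best match: offset=5, length=2 (matching 'bf' starting at position 0)
LZ77 triple: (5, 2, 'f')


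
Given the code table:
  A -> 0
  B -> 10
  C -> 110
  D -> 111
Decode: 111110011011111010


Decoding:
111 -> D
110 -> C
0 -> A
110 -> C
111 -> D
110 -> C
10 -> B


Result: DCACDCB


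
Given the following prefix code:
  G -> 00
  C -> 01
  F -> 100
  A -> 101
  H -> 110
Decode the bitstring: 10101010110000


Decoding step by step:
Bits 101 -> A
Bits 01 -> C
Bits 01 -> C
Bits 01 -> C
Bits 100 -> F
Bits 00 -> G


Decoded message: ACCCFG


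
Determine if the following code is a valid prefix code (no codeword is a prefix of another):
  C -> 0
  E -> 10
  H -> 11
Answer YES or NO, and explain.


Checking each pair (does one codeword prefix another?):
  C='0' vs E='10': no prefix
  C='0' vs H='11': no prefix
  E='10' vs C='0': no prefix
  E='10' vs H='11': no prefix
  H='11' vs C='0': no prefix
  H='11' vs E='10': no prefix
No violation found over all pairs.

YES -- this is a valid prefix code. No codeword is a prefix of any other codeword.


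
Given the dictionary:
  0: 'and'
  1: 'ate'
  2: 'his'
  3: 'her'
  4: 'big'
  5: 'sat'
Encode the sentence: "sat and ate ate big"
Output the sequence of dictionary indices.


Look up each word in the dictionary:
  'sat' -> 5
  'and' -> 0
  'ate' -> 1
  'ate' -> 1
  'big' -> 4

Encoded: [5, 0, 1, 1, 4]


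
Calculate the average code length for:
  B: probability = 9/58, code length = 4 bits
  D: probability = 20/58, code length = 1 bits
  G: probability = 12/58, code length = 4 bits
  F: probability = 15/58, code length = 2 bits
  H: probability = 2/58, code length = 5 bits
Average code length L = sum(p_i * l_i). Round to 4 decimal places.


Weighted contributions p_i * l_i:
  B: (9/58) * 4 = 36/58
  D: (20/58) * 1 = 20/58
  G: (12/58) * 4 = 48/58
  F: (15/58) * 2 = 30/58
  H: (2/58) * 5 = 10/58
Sum = (36 + 20 + 48 + 30 + 10)/58 = 144/58

L = 144/58 = 2.4828 bits/symbol


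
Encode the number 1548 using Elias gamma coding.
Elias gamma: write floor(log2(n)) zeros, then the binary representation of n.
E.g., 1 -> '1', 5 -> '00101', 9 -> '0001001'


num_bits = floor(log2(1548)) + 1 = 11
leading_zeros = num_bits - 1 = 10
binary(1548) = 11000001100

Elias gamma(1548) = '0000000000' + '11000001100' = 000000000011000001100 (21 bits)


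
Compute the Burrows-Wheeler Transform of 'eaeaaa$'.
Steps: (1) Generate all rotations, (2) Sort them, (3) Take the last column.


Rotations (sorted):
  0: $eaeaaa -> last char: a
  1: a$eaeaa -> last char: a
  2: aa$eaea -> last char: a
  3: aaa$eae -> last char: e
  4: aeaaa$e -> last char: e
  5: eaaa$ea -> last char: a
  6: eaeaaa$ -> last char: $


BWT = aaaeea$


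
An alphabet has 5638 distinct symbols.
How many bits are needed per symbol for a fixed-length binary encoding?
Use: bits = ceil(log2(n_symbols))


log2(5638) = 12.461
Bracket: 2^12 = 4096 < 5638 <= 2^13 = 8192
So ceil(log2(5638)) = 13

bits = ceil(log2(5638)) = ceil(12.461) = 13 bits


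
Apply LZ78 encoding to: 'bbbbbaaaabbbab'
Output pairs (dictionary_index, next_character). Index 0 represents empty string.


LZ78 encoding steps:
Dictionary: {0: ''}
Step 1: w='' (idx 0), next='b' -> output (0, 'b'), add 'b' as idx 1
Step 2: w='b' (idx 1), next='b' -> output (1, 'b'), add 'bb' as idx 2
Step 3: w='bb' (idx 2), next='a' -> output (2, 'a'), add 'bba' as idx 3
Step 4: w='' (idx 0), next='a' -> output (0, 'a'), add 'a' as idx 4
Step 5: w='a' (idx 4), next='a' -> output (4, 'a'), add 'aa' as idx 5
Step 6: w='bb' (idx 2), next='b' -> output (2, 'b'), add 'bbb' as idx 6
Step 7: w='a' (idx 4), next='b' -> output (4, 'b'), add 'ab' as idx 7


Encoded: [(0, 'b'), (1, 'b'), (2, 'a'), (0, 'a'), (4, 'a'), (2, 'b'), (4, 'b')]


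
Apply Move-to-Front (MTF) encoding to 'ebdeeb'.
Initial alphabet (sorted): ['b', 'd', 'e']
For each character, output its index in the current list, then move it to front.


MTF encoding:
'e': index 2 in ['b', 'd', 'e'] -> ['e', 'b', 'd']
'b': index 1 in ['e', 'b', 'd'] -> ['b', 'e', 'd']
'd': index 2 in ['b', 'e', 'd'] -> ['d', 'b', 'e']
'e': index 2 in ['d', 'b', 'e'] -> ['e', 'd', 'b']
'e': index 0 in ['e', 'd', 'b'] -> ['e', 'd', 'b']
'b': index 2 in ['e', 'd', 'b'] -> ['b', 'e', 'd']


Output: [2, 1, 2, 2, 0, 2]


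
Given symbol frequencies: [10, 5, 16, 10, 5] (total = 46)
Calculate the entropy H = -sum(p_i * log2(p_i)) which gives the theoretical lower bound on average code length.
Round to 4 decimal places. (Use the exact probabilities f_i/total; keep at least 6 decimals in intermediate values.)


Per-symbol terms -p_i * log2(p_i) with p_i = f_i/46:
  p = 10/46 = 0.217391: log2(p) = -2.201634, -p*log2(p) = 0.478616
  p = 5/46 = 0.108696: log2(p) = -3.201634, -p*log2(p) = 0.348004
  p = 16/46 = 0.347826: log2(p) = -1.523562, -p*log2(p) = 0.529935
  p = 10/46 = 0.217391: log2(p) = -2.201634, -p*log2(p) = 0.478616
  p = 5/46 = 0.108696: log2(p) = -3.201634, -p*log2(p) = 0.348004
H = 0.478616 + 0.348004 + 0.529935 + 0.478616 + 0.348004 = 2.183175

H = 2.1832 bits/symbol


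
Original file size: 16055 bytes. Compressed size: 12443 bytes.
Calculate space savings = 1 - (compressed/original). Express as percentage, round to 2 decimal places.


ratio = compressed/original = 12443/16055 = 0.775023
savings = 1 - ratio = 1 - 0.775023 = 0.224977
as a percentage: 0.224977 * 100 = 22.5%

Space savings = 1 - 12443/16055 = 22.5%


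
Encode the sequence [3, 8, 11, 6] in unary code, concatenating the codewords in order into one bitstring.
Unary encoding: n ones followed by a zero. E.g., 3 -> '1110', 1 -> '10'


Encode each number as n ones followed by a terminating 0:
  3 -> 1110 (4 bits)
  8 -> 111111110 (9 bits)
  11 -> 111111111110 (12 bits)
  6 -> 1111110 (7 bits)
Total length = 4 + 9 + 12 + 7 = 32 bits.

Unary([3, 8, 11, 6]) = 11101111111101111111111101111110 (32 bits)


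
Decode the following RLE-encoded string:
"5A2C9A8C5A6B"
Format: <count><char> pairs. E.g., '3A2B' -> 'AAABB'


Expanding each <count><char> pair:
  5A -> 'AAAAA'
  2C -> 'CC'
  9A -> 'AAAAAAAAA'
  8C -> 'CCCCCCCC'
  5A -> 'AAAAA'
  6B -> 'BBBBBB'

Decoded = AAAAACCAAAAAAAAACCCCCCCCAAAAABBBBBB


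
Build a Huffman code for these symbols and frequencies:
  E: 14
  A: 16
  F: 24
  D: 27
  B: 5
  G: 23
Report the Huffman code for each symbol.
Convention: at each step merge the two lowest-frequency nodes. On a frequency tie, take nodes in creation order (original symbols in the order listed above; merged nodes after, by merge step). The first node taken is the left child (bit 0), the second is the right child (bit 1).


Huffman tree construction:
Step 1: Merge B(5) + E(14) = 19
Step 2: Merge A(16) + (B+E)(19) = 35
Step 3: Merge G(23) + F(24) = 47
Step 4: Merge D(27) + (A+(B+E))(35) = 62
Step 5: Merge (G+F)(47) + (D+(A+(B+E)))(62) = 109
Read each symbol's code off the tree from the root (left child = 0, right child = 1).

Codes:
  E: 1111 (length 4)
  A: 110 (length 3)
  F: 01 (length 2)
  D: 10 (length 2)
  B: 1110 (length 4)
  G: 00 (length 2)
Average code length: 272/109 = 2.4954 bits/symbol


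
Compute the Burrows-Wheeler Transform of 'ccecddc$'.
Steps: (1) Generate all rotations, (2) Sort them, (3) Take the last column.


Rotations (sorted):
  0: $ccecddc -> last char: c
  1: c$ccecdd -> last char: d
  2: ccecddc$ -> last char: $
  3: cddc$cce -> last char: e
  4: cecddc$c -> last char: c
  5: dc$ccecd -> last char: d
  6: ddc$ccec -> last char: c
  7: ecddc$cc -> last char: c


BWT = cd$ecdcc


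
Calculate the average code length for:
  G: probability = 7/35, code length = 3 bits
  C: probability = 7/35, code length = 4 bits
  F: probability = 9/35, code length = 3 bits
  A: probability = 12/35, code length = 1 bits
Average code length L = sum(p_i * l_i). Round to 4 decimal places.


Weighted contributions p_i * l_i:
  G: (7/35) * 3 = 21/35
  C: (7/35) * 4 = 28/35
  F: (9/35) * 3 = 27/35
  A: (12/35) * 1 = 12/35
Sum = (21 + 28 + 27 + 12)/35 = 88/35

L = 88/35 = 2.5143 bits/symbol


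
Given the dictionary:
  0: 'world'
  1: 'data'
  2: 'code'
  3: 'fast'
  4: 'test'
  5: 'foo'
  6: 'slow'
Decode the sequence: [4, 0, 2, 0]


Look up each index in the dictionary:
  4 -> 'test'
  0 -> 'world'
  2 -> 'code'
  0 -> 'world'

Decoded: "test world code world"


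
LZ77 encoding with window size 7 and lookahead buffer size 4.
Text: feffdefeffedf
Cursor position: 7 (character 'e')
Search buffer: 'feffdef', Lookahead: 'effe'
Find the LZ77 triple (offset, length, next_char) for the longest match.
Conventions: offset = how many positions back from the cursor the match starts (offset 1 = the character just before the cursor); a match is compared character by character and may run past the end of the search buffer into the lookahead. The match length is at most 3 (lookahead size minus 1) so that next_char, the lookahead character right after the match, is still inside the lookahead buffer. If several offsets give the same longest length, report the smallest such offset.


Try each offset into the search buffer:
  offset=1 (pos 6, char 'f'): match length 0
  offset=2 (pos 5, char 'e'): match length 2
  offset=3 (pos 4, char 'd'): match length 0
  offset=4 (pos 3, char 'f'): match length 0
  offset=5 (pos 2, char 'f'): match length 0
  offset=6 (pos 1, char 'e'): match length 3
  offset=7 (pos 0, char 'f'): match length 0
Longest match has length 3 at offset 6.
next_char = character at position 7 + 3 = 10 -> 'e'

Best match: offset=6, length=3 (matching 'eff' starting at position 1)
LZ77 triple: (6, 3, 'e')


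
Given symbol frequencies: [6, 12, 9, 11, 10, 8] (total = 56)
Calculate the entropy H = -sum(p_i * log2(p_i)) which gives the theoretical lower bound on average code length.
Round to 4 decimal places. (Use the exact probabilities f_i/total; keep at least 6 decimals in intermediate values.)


Per-symbol terms -p_i * log2(p_i) with p_i = f_i/56:
  p = 6/56 = 0.107143: log2(p) = -3.222392, -p*log2(p) = 0.345256
  p = 12/56 = 0.214286: log2(p) = -2.222392, -p*log2(p) = 0.476227
  p = 9/56 = 0.160714: log2(p) = -2.637430, -p*log2(p) = 0.423873
  p = 11/56 = 0.196429: log2(p) = -2.347923, -p*log2(p) = 0.461199
  p = 10/56 = 0.178571: log2(p) = -2.485427, -p*log2(p) = 0.443826
  p = 8/56 = 0.142857: log2(p) = -2.807355, -p*log2(p) = 0.401051
H = 0.345256 + 0.476227 + 0.423873 + 0.461199 + 0.443826 + 0.401051 = 2.551432

H = 2.5514 bits/symbol


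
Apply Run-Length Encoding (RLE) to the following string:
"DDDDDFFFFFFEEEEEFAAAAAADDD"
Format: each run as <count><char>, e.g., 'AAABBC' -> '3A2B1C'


Scanning runs left to right:
  i=0: run of 'D' x 5 -> '5D'
  i=5: run of 'F' x 6 -> '6F'
  i=11: run of 'E' x 5 -> '5E'
  i=16: run of 'F' x 1 -> '1F'
  i=17: run of 'A' x 6 -> '6A'
  i=23: run of 'D' x 3 -> '3D'

RLE = 5D6F5E1F6A3D


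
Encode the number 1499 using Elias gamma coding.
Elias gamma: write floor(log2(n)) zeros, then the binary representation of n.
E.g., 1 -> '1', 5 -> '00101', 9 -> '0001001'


num_bits = floor(log2(1499)) + 1 = 11
leading_zeros = num_bits - 1 = 10
binary(1499) = 10111011011

Elias gamma(1499) = '0000000000' + '10111011011' = 000000000010111011011 (21 bits)


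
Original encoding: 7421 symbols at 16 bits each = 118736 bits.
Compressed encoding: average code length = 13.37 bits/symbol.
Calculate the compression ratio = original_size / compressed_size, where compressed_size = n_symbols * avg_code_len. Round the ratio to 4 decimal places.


original_size = n_symbols * orig_bits = 7421 * 16 = 118736 bits
compressed_size = n_symbols * avg_code_len = 7421 * 13.37 = 99218.77 bits
ratio = original_size / compressed_size = 118736 / 99218.77 = 1.1967

Compression ratio = 1.1967


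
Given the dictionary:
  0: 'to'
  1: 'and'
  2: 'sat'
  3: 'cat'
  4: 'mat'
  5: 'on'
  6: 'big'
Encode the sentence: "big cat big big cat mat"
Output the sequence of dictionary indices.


Look up each word in the dictionary:
  'big' -> 6
  'cat' -> 3
  'big' -> 6
  'big' -> 6
  'cat' -> 3
  'mat' -> 4

Encoded: [6, 3, 6, 6, 3, 4]


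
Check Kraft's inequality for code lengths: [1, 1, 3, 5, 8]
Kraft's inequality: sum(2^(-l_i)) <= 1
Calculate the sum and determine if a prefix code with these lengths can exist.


Sum = 2^(-1) + 2^(-1) + 2^(-3) + 2^(-5) + 2^(-8)
    = 0.5 + 0.5 + 0.125 + 0.03125 + 0.00390625
    = 297/256 = 1.16015625
Since 1.16015625 > 1, Kraft's inequality is NOT satisfied.
A prefix code with these lengths CANNOT exist.

Kraft sum = 1.16015625. Not satisfied.


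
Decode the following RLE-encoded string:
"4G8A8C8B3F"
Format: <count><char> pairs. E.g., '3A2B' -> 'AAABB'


Expanding each <count><char> pair:
  4G -> 'GGGG'
  8A -> 'AAAAAAAA'
  8C -> 'CCCCCCCC'
  8B -> 'BBBBBBBB'
  3F -> 'FFF'

Decoded = GGGGAAAAAAAACCCCCCCCBBBBBBBBFFF


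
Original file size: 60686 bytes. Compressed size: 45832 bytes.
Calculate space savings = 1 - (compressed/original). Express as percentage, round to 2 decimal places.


ratio = compressed/original = 45832/60686 = 0.755232
savings = 1 - ratio = 1 - 0.755232 = 0.244768
as a percentage: 0.244768 * 100 = 24.48%

Space savings = 1 - 45832/60686 = 24.48%


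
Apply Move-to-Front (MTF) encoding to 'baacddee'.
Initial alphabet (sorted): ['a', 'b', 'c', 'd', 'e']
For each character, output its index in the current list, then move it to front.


MTF encoding:
'b': index 1 in ['a', 'b', 'c', 'd', 'e'] -> ['b', 'a', 'c', 'd', 'e']
'a': index 1 in ['b', 'a', 'c', 'd', 'e'] -> ['a', 'b', 'c', 'd', 'e']
'a': index 0 in ['a', 'b', 'c', 'd', 'e'] -> ['a', 'b', 'c', 'd', 'e']
'c': index 2 in ['a', 'b', 'c', 'd', 'e'] -> ['c', 'a', 'b', 'd', 'e']
'd': index 3 in ['c', 'a', 'b', 'd', 'e'] -> ['d', 'c', 'a', 'b', 'e']
'd': index 0 in ['d', 'c', 'a', 'b', 'e'] -> ['d', 'c', 'a', 'b', 'e']
'e': index 4 in ['d', 'c', 'a', 'b', 'e'] -> ['e', 'd', 'c', 'a', 'b']
'e': index 0 in ['e', 'd', 'c', 'a', 'b'] -> ['e', 'd', 'c', 'a', 'b']


Output: [1, 1, 0, 2, 3, 0, 4, 0]


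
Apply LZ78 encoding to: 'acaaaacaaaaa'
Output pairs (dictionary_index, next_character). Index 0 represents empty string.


LZ78 encoding steps:
Dictionary: {0: ''}
Step 1: w='' (idx 0), next='a' -> output (0, 'a'), add 'a' as idx 1
Step 2: w='' (idx 0), next='c' -> output (0, 'c'), add 'c' as idx 2
Step 3: w='a' (idx 1), next='a' -> output (1, 'a'), add 'aa' as idx 3
Step 4: w='aa' (idx 3), next='c' -> output (3, 'c'), add 'aac' as idx 4
Step 5: w='aa' (idx 3), next='a' -> output (3, 'a'), add 'aaa' as idx 5
Step 6: w='aa' (idx 3), end of input -> output (3, '')


Encoded: [(0, 'a'), (0, 'c'), (1, 'a'), (3, 'c'), (3, 'a'), (3, '')]


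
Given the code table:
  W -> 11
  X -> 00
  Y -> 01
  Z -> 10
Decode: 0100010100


Decoding:
01 -> Y
00 -> X
01 -> Y
01 -> Y
00 -> X


Result: YXYYX


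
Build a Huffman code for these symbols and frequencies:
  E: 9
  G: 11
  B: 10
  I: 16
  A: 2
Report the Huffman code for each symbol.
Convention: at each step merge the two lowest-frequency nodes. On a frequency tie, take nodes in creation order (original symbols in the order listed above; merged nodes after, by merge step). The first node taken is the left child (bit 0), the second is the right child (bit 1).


Huffman tree construction:
Step 1: Merge A(2) + E(9) = 11
Step 2: Merge B(10) + G(11) = 21
Step 3: Merge (A+E)(11) + I(16) = 27
Step 4: Merge (B+G)(21) + ((A+E)+I)(27) = 48
Read each symbol's code off the tree from the root (left child = 0, right child = 1).

Codes:
  E: 101 (length 3)
  G: 01 (length 2)
  B: 00 (length 2)
  I: 11 (length 2)
  A: 100 (length 3)
Average code length: 107/48 = 2.2292 bits/symbol


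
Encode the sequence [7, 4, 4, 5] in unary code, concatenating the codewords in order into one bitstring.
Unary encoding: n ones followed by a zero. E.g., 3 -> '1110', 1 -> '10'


Encode each number as n ones followed by a terminating 0:
  7 -> 11111110 (8 bits)
  4 -> 11110 (5 bits)
  4 -> 11110 (5 bits)
  5 -> 111110 (6 bits)
Total length = 8 + 5 + 5 + 6 = 24 bits.

Unary([7, 4, 4, 5]) = 111111101111011110111110 (24 bits)


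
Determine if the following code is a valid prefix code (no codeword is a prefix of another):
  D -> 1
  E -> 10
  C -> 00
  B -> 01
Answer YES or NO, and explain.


Checking each pair (does one codeword prefix another?):
  D='1' vs E='10': prefix -- VIOLATION

NO -- this is NOT a valid prefix code. D (1) is a prefix of E (10).


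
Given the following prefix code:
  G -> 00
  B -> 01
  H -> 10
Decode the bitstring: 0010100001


Decoding step by step:
Bits 00 -> G
Bits 10 -> H
Bits 10 -> H
Bits 00 -> G
Bits 01 -> B


Decoded message: GHHGB


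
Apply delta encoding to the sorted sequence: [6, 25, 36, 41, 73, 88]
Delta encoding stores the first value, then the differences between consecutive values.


First value: 6
Deltas:
  25 - 6 = 19
  36 - 25 = 11
  41 - 36 = 5
  73 - 41 = 32
  88 - 73 = 15


Delta encoded: [6, 19, 11, 5, 32, 15]


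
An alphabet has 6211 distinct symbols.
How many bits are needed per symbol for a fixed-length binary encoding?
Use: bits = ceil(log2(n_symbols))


log2(6211) = 12.6006
Bracket: 2^12 = 4096 < 6211 <= 2^13 = 8192
So ceil(log2(6211)) = 13

bits = ceil(log2(6211)) = ceil(12.6006) = 13 bits


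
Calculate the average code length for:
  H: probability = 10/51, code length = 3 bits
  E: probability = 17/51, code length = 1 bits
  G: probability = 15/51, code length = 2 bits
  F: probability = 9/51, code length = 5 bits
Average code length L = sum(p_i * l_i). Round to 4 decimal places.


Weighted contributions p_i * l_i:
  H: (10/51) * 3 = 30/51
  E: (17/51) * 1 = 17/51
  G: (15/51) * 2 = 30/51
  F: (9/51) * 5 = 45/51
Sum = (30 + 17 + 30 + 45)/51 = 122/51

L = 122/51 = 2.3922 bits/symbol


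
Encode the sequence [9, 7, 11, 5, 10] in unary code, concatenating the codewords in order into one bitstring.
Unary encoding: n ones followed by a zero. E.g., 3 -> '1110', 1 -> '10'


Encode each number as n ones followed by a terminating 0:
  9 -> 1111111110 (10 bits)
  7 -> 11111110 (8 bits)
  11 -> 111111111110 (12 bits)
  5 -> 111110 (6 bits)
  10 -> 11111111110 (11 bits)
Total length = 10 + 8 + 12 + 6 + 11 = 47 bits.

Unary([9, 7, 11, 5, 10]) = 11111111101111111011111111111011111011111111110 (47 bits)


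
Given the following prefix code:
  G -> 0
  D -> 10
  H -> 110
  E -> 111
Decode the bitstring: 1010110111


Decoding step by step:
Bits 10 -> D
Bits 10 -> D
Bits 110 -> H
Bits 111 -> E


Decoded message: DDHE


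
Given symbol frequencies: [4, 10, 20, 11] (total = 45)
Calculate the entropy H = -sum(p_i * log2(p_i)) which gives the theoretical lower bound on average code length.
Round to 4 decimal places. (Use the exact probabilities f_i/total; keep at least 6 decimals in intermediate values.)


Per-symbol terms -p_i * log2(p_i) with p_i = f_i/45:
  p = 4/45 = 0.088889: log2(p) = -3.491853, -p*log2(p) = 0.310387
  p = 10/45 = 0.222222: log2(p) = -2.169925, -p*log2(p) = 0.482206
  p = 20/45 = 0.444444: log2(p) = -1.169925, -p*log2(p) = 0.519967
  p = 11/45 = 0.244444: log2(p) = -2.032421, -p*log2(p) = 0.496814
H = 0.310387 + 0.482206 + 0.519967 + 0.496814 = 1.809374

H = 1.8094 bits/symbol


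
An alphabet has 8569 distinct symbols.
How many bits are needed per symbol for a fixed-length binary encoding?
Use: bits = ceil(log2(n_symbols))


log2(8569) = 13.0649
Bracket: 2^13 = 8192 < 8569 <= 2^14 = 16384
So ceil(log2(8569)) = 14

bits = ceil(log2(8569)) = ceil(13.0649) = 14 bits


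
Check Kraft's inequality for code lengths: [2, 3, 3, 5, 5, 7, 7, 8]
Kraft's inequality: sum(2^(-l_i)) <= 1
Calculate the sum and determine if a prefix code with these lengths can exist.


Sum = 2^(-2) + 2^(-3) + 2^(-3) + 2^(-5) + 2^(-5) + 2^(-7) + 2^(-7) + 2^(-8)
    = 0.25 + 0.125 + 0.125 + 0.03125 + 0.03125 + 0.0078125 + 0.0078125 + 0.00390625
    = 149/256 = 0.58203125
Since 0.58203125 <= 1, Kraft's inequality IS satisfied.
A prefix code with these lengths CAN exist.

Kraft sum = 0.58203125. Satisfied.


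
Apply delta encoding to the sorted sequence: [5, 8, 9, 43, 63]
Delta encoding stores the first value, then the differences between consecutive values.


First value: 5
Deltas:
  8 - 5 = 3
  9 - 8 = 1
  43 - 9 = 34
  63 - 43 = 20


Delta encoded: [5, 3, 1, 34, 20]


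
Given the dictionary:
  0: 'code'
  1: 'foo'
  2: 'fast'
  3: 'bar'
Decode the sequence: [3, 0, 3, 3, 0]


Look up each index in the dictionary:
  3 -> 'bar'
  0 -> 'code'
  3 -> 'bar'
  3 -> 'bar'
  0 -> 'code'

Decoded: "bar code bar bar code"


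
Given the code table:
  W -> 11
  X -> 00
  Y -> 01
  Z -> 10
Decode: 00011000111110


Decoding:
00 -> X
01 -> Y
10 -> Z
00 -> X
11 -> W
11 -> W
10 -> Z


Result: XYZXWWZ


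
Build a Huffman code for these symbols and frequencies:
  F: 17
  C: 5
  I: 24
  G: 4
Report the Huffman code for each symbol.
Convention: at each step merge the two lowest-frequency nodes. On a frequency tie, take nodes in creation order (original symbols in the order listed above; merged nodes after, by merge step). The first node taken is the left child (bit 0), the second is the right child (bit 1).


Huffman tree construction:
Step 1: Merge G(4) + C(5) = 9
Step 2: Merge (G+C)(9) + F(17) = 26
Step 3: Merge I(24) + ((G+C)+F)(26) = 50
Read each symbol's code off the tree from the root (left child = 0, right child = 1).

Codes:
  F: 11 (length 2)
  C: 101 (length 3)
  I: 0 (length 1)
  G: 100 (length 3)
Average code length: 85/50 = 1.7000 bits/symbol


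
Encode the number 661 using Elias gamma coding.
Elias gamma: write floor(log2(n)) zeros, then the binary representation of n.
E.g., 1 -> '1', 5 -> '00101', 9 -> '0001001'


num_bits = floor(log2(661)) + 1 = 10
leading_zeros = num_bits - 1 = 9
binary(661) = 1010010101

Elias gamma(661) = '000000000' + '1010010101' = 0000000001010010101 (19 bits)


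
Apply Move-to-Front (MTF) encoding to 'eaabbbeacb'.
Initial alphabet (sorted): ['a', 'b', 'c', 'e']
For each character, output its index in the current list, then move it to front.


MTF encoding:
'e': index 3 in ['a', 'b', 'c', 'e'] -> ['e', 'a', 'b', 'c']
'a': index 1 in ['e', 'a', 'b', 'c'] -> ['a', 'e', 'b', 'c']
'a': index 0 in ['a', 'e', 'b', 'c'] -> ['a', 'e', 'b', 'c']
'b': index 2 in ['a', 'e', 'b', 'c'] -> ['b', 'a', 'e', 'c']
'b': index 0 in ['b', 'a', 'e', 'c'] -> ['b', 'a', 'e', 'c']
'b': index 0 in ['b', 'a', 'e', 'c'] -> ['b', 'a', 'e', 'c']
'e': index 2 in ['b', 'a', 'e', 'c'] -> ['e', 'b', 'a', 'c']
'a': index 2 in ['e', 'b', 'a', 'c'] -> ['a', 'e', 'b', 'c']
'c': index 3 in ['a', 'e', 'b', 'c'] -> ['c', 'a', 'e', 'b']
'b': index 3 in ['c', 'a', 'e', 'b'] -> ['b', 'c', 'a', 'e']


Output: [3, 1, 0, 2, 0, 0, 2, 2, 3, 3]


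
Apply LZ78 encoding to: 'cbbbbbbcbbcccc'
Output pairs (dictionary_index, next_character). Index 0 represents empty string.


LZ78 encoding steps:
Dictionary: {0: ''}
Step 1: w='' (idx 0), next='c' -> output (0, 'c'), add 'c' as idx 1
Step 2: w='' (idx 0), next='b' -> output (0, 'b'), add 'b' as idx 2
Step 3: w='b' (idx 2), next='b' -> output (2, 'b'), add 'bb' as idx 3
Step 4: w='bb' (idx 3), next='b' -> output (3, 'b'), add 'bbb' as idx 4
Step 5: w='c' (idx 1), next='b' -> output (1, 'b'), add 'cb' as idx 5
Step 6: w='b' (idx 2), next='c' -> output (2, 'c'), add 'bc' as idx 6
Step 7: w='c' (idx 1), next='c' -> output (1, 'c'), add 'cc' as idx 7
Step 8: w='c' (idx 1), end of input -> output (1, '')


Encoded: [(0, 'c'), (0, 'b'), (2, 'b'), (3, 'b'), (1, 'b'), (2, 'c'), (1, 'c'), (1, '')]


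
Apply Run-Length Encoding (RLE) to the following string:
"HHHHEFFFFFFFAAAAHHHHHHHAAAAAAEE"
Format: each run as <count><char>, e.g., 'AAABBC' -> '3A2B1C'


Scanning runs left to right:
  i=0: run of 'H' x 4 -> '4H'
  i=4: run of 'E' x 1 -> '1E'
  i=5: run of 'F' x 7 -> '7F'
  i=12: run of 'A' x 4 -> '4A'
  i=16: run of 'H' x 7 -> '7H'
  i=23: run of 'A' x 6 -> '6A'
  i=29: run of 'E' x 2 -> '2E'

RLE = 4H1E7F4A7H6A2E


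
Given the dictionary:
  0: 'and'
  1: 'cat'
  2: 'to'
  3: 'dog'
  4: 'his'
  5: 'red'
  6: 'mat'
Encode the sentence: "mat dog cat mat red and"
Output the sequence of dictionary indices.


Look up each word in the dictionary:
  'mat' -> 6
  'dog' -> 3
  'cat' -> 1
  'mat' -> 6
  'red' -> 5
  'and' -> 0

Encoded: [6, 3, 1, 6, 5, 0]


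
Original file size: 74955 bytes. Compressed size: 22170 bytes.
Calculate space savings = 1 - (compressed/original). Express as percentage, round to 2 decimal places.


ratio = compressed/original = 22170/74955 = 0.295777
savings = 1 - ratio = 1 - 0.295777 = 0.704223
as a percentage: 0.704223 * 100 = 70.42%

Space savings = 1 - 22170/74955 = 70.42%


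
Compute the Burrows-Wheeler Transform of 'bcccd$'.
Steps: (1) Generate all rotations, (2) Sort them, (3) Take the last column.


Rotations (sorted):
  0: $bcccd -> last char: d
  1: bcccd$ -> last char: $
  2: cccd$b -> last char: b
  3: ccd$bc -> last char: c
  4: cd$bcc -> last char: c
  5: d$bccc -> last char: c


BWT = d$bccc


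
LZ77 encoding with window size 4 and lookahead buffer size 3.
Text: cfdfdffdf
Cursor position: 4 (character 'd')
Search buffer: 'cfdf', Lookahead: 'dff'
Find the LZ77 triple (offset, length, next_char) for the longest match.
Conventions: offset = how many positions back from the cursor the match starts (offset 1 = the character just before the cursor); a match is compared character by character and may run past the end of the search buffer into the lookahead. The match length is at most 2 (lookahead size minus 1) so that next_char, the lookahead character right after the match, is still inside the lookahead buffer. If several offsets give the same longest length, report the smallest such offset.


Try each offset into the search buffer:
  offset=1 (pos 3, char 'f'): match length 0
  offset=2 (pos 2, char 'd'): match length 2
  offset=3 (pos 1, char 'f'): match length 0
  offset=4 (pos 0, char 'c'): match length 0
Longest match has length 2 at offset 2.
next_char = character at position 4 + 2 = 6 -> 'f'

Best match: offset=2, length=2 (matching 'df' starting at position 2)
LZ77 triple: (2, 2, 'f')


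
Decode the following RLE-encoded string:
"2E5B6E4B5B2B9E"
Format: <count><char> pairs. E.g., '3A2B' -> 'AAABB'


Expanding each <count><char> pair:
  2E -> 'EE'
  5B -> 'BBBBB'
  6E -> 'EEEEEE'
  4B -> 'BBBB'
  5B -> 'BBBBB'
  2B -> 'BB'
  9E -> 'EEEEEEEEE'

Decoded = EEBBBBBEEEEEEBBBBBBBBBBBEEEEEEEEE


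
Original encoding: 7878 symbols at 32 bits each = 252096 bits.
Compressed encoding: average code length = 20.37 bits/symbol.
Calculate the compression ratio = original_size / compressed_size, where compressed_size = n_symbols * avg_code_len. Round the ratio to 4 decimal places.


original_size = n_symbols * orig_bits = 7878 * 32 = 252096 bits
compressed_size = n_symbols * avg_code_len = 7878 * 20.37 = 160474.86 bits
ratio = original_size / compressed_size = 252096 / 160474.86 = 1.5709

Compression ratio = 1.5709


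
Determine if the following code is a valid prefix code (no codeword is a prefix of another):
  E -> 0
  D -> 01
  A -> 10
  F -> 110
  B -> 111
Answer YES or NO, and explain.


Checking each pair (does one codeword prefix another?):
  E='0' vs D='01': prefix -- VIOLATION

NO -- this is NOT a valid prefix code. E (0) is a prefix of D (01).


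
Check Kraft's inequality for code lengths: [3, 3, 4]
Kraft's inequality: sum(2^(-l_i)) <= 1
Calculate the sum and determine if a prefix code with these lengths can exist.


Sum = 2^(-3) + 2^(-3) + 2^(-4)
    = 0.125 + 0.125 + 0.0625
    = 5/16 = 0.3125
Since 0.3125 <= 1, Kraft's inequality IS satisfied.
A prefix code with these lengths CAN exist.

Kraft sum = 0.3125. Satisfied.


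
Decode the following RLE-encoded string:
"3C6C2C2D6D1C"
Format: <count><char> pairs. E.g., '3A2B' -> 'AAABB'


Expanding each <count><char> pair:
  3C -> 'CCC'
  6C -> 'CCCCCC'
  2C -> 'CC'
  2D -> 'DD'
  6D -> 'DDDDDD'
  1C -> 'C'

Decoded = CCCCCCCCCCCDDDDDDDDC


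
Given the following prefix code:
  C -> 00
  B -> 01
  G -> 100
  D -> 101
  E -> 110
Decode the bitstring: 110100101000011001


Decoding step by step:
Bits 110 -> E
Bits 100 -> G
Bits 101 -> D
Bits 00 -> C
Bits 00 -> C
Bits 110 -> E
Bits 01 -> B


Decoded message: EGDCCEB
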